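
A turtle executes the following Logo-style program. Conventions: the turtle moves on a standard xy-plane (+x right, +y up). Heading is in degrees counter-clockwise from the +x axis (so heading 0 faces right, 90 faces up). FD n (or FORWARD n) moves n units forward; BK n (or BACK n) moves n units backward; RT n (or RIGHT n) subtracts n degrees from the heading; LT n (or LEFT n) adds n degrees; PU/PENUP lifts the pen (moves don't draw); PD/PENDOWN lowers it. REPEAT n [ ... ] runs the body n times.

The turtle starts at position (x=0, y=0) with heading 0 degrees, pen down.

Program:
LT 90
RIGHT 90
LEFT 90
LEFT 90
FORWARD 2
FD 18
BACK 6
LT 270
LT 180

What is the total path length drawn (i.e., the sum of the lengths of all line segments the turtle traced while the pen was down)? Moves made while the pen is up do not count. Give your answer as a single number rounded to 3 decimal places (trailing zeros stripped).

Executing turtle program step by step:
Start: pos=(0,0), heading=0, pen down
LT 90: heading 0 -> 90
RT 90: heading 90 -> 0
LT 90: heading 0 -> 90
LT 90: heading 90 -> 180
FD 2: (0,0) -> (-2,0) [heading=180, draw]
FD 18: (-2,0) -> (-20,0) [heading=180, draw]
BK 6: (-20,0) -> (-14,0) [heading=180, draw]
LT 270: heading 180 -> 90
LT 180: heading 90 -> 270
Final: pos=(-14,0), heading=270, 3 segment(s) drawn

Segment lengths:
  seg 1: (0,0) -> (-2,0), length = 2
  seg 2: (-2,0) -> (-20,0), length = 18
  seg 3: (-20,0) -> (-14,0), length = 6
Total = 26

Answer: 26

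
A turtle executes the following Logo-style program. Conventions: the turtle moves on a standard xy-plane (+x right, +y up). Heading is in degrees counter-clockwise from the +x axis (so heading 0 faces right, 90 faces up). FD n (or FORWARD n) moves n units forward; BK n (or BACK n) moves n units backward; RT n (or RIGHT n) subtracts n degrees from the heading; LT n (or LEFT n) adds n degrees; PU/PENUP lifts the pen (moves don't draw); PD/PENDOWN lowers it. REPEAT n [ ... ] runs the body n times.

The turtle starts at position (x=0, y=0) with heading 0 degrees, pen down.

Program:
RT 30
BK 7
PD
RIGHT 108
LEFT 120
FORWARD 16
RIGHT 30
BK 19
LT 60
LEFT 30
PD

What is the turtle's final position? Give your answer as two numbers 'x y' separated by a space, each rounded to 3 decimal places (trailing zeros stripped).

Executing turtle program step by step:
Start: pos=(0,0), heading=0, pen down
RT 30: heading 0 -> 330
BK 7: (0,0) -> (-6.062,3.5) [heading=330, draw]
PD: pen down
RT 108: heading 330 -> 222
LT 120: heading 222 -> 342
FD 16: (-6.062,3.5) -> (9.155,-1.444) [heading=342, draw]
RT 30: heading 342 -> 312
BK 19: (9.155,-1.444) -> (-3.559,12.675) [heading=312, draw]
LT 60: heading 312 -> 12
LT 30: heading 12 -> 42
PD: pen down
Final: pos=(-3.559,12.675), heading=42, 3 segment(s) drawn

Answer: -3.559 12.675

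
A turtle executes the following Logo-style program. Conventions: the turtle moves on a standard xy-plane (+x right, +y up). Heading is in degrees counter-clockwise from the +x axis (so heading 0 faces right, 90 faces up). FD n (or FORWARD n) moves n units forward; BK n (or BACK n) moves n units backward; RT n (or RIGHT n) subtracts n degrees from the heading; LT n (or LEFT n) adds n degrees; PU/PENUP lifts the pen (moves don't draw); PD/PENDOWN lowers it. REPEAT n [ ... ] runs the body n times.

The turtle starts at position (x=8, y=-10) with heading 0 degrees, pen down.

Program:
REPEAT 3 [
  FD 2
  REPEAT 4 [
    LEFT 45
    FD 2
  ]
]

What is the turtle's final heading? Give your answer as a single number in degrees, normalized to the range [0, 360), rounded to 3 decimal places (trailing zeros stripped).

Answer: 180

Derivation:
Executing turtle program step by step:
Start: pos=(8,-10), heading=0, pen down
REPEAT 3 [
  -- iteration 1/3 --
  FD 2: (8,-10) -> (10,-10) [heading=0, draw]
  REPEAT 4 [
    -- iteration 1/4 --
    LT 45: heading 0 -> 45
    FD 2: (10,-10) -> (11.414,-8.586) [heading=45, draw]
    -- iteration 2/4 --
    LT 45: heading 45 -> 90
    FD 2: (11.414,-8.586) -> (11.414,-6.586) [heading=90, draw]
    -- iteration 3/4 --
    LT 45: heading 90 -> 135
    FD 2: (11.414,-6.586) -> (10,-5.172) [heading=135, draw]
    -- iteration 4/4 --
    LT 45: heading 135 -> 180
    FD 2: (10,-5.172) -> (8,-5.172) [heading=180, draw]
  ]
  -- iteration 2/3 --
  FD 2: (8,-5.172) -> (6,-5.172) [heading=180, draw]
  REPEAT 4 [
    -- iteration 1/4 --
    LT 45: heading 180 -> 225
    FD 2: (6,-5.172) -> (4.586,-6.586) [heading=225, draw]
    -- iteration 2/4 --
    LT 45: heading 225 -> 270
    FD 2: (4.586,-6.586) -> (4.586,-8.586) [heading=270, draw]
    -- iteration 3/4 --
    LT 45: heading 270 -> 315
    FD 2: (4.586,-8.586) -> (6,-10) [heading=315, draw]
    -- iteration 4/4 --
    LT 45: heading 315 -> 0
    FD 2: (6,-10) -> (8,-10) [heading=0, draw]
  ]
  -- iteration 3/3 --
  FD 2: (8,-10) -> (10,-10) [heading=0, draw]
  REPEAT 4 [
    -- iteration 1/4 --
    LT 45: heading 0 -> 45
    FD 2: (10,-10) -> (11.414,-8.586) [heading=45, draw]
    -- iteration 2/4 --
    LT 45: heading 45 -> 90
    FD 2: (11.414,-8.586) -> (11.414,-6.586) [heading=90, draw]
    -- iteration 3/4 --
    LT 45: heading 90 -> 135
    FD 2: (11.414,-6.586) -> (10,-5.172) [heading=135, draw]
    -- iteration 4/4 --
    LT 45: heading 135 -> 180
    FD 2: (10,-5.172) -> (8,-5.172) [heading=180, draw]
  ]
]
Final: pos=(8,-5.172), heading=180, 15 segment(s) drawn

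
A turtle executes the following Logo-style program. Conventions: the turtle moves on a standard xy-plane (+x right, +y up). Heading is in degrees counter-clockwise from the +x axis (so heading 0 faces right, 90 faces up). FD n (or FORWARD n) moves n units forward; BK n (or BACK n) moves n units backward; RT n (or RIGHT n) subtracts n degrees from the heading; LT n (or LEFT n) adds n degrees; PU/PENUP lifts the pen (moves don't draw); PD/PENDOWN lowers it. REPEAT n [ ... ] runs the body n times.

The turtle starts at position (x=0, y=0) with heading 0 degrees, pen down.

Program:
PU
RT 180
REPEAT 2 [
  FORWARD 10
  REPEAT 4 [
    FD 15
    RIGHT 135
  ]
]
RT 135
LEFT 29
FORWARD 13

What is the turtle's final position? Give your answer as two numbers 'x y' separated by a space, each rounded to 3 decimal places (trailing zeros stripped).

Answer: 3.583 12.496

Derivation:
Executing turtle program step by step:
Start: pos=(0,0), heading=0, pen down
PU: pen up
RT 180: heading 0 -> 180
REPEAT 2 [
  -- iteration 1/2 --
  FD 10: (0,0) -> (-10,0) [heading=180, move]
  REPEAT 4 [
    -- iteration 1/4 --
    FD 15: (-10,0) -> (-25,0) [heading=180, move]
    RT 135: heading 180 -> 45
    -- iteration 2/4 --
    FD 15: (-25,0) -> (-14.393,10.607) [heading=45, move]
    RT 135: heading 45 -> 270
    -- iteration 3/4 --
    FD 15: (-14.393,10.607) -> (-14.393,-4.393) [heading=270, move]
    RT 135: heading 270 -> 135
    -- iteration 4/4 --
    FD 15: (-14.393,-4.393) -> (-25,6.213) [heading=135, move]
    RT 135: heading 135 -> 0
  ]
  -- iteration 2/2 --
  FD 10: (-25,6.213) -> (-15,6.213) [heading=0, move]
  REPEAT 4 [
    -- iteration 1/4 --
    FD 15: (-15,6.213) -> (0,6.213) [heading=0, move]
    RT 135: heading 0 -> 225
    -- iteration 2/4 --
    FD 15: (0,6.213) -> (-10.607,-4.393) [heading=225, move]
    RT 135: heading 225 -> 90
    -- iteration 3/4 --
    FD 15: (-10.607,-4.393) -> (-10.607,10.607) [heading=90, move]
    RT 135: heading 90 -> 315
    -- iteration 4/4 --
    FD 15: (-10.607,10.607) -> (0,0) [heading=315, move]
    RT 135: heading 315 -> 180
  ]
]
RT 135: heading 180 -> 45
LT 29: heading 45 -> 74
FD 13: (0,0) -> (3.583,12.496) [heading=74, move]
Final: pos=(3.583,12.496), heading=74, 0 segment(s) drawn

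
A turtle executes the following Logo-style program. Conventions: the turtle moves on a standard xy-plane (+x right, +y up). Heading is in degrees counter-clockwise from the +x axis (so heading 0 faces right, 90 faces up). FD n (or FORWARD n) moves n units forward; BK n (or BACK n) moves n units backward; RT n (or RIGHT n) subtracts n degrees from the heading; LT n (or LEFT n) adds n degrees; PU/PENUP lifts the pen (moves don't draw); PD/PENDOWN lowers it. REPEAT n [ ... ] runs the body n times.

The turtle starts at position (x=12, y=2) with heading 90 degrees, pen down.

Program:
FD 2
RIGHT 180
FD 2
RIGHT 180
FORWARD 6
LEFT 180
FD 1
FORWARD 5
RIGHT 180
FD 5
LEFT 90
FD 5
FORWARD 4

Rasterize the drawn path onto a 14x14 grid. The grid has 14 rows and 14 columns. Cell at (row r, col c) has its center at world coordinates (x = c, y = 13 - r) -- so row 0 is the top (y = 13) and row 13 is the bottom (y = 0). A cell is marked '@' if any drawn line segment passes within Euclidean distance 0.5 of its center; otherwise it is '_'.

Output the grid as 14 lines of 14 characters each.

Answer: ______________
______________
______________
______________
______________
____________@_
___@@@@@@@@@@_
____________@_
____________@_
____________@_
____________@_
____________@_
______________
______________

Derivation:
Segment 0: (12,2) -> (12,4)
Segment 1: (12,4) -> (12,2)
Segment 2: (12,2) -> (12,8)
Segment 3: (12,8) -> (12,7)
Segment 4: (12,7) -> (12,2)
Segment 5: (12,2) -> (12,7)
Segment 6: (12,7) -> (7,7)
Segment 7: (7,7) -> (3,7)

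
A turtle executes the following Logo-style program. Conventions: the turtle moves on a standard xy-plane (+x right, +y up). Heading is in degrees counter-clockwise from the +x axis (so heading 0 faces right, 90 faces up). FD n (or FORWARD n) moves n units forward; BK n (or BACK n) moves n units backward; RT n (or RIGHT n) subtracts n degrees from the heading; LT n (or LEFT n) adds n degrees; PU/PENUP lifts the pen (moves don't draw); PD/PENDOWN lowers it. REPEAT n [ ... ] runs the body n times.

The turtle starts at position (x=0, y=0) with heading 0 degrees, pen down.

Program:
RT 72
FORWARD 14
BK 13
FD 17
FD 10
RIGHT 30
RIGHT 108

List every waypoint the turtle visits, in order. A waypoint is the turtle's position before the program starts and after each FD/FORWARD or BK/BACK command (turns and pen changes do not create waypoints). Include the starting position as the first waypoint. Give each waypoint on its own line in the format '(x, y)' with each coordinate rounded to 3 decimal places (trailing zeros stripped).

Answer: (0, 0)
(4.326, -13.315)
(0.309, -0.951)
(5.562, -17.119)
(8.652, -26.63)

Derivation:
Executing turtle program step by step:
Start: pos=(0,0), heading=0, pen down
RT 72: heading 0 -> 288
FD 14: (0,0) -> (4.326,-13.315) [heading=288, draw]
BK 13: (4.326,-13.315) -> (0.309,-0.951) [heading=288, draw]
FD 17: (0.309,-0.951) -> (5.562,-17.119) [heading=288, draw]
FD 10: (5.562,-17.119) -> (8.652,-26.63) [heading=288, draw]
RT 30: heading 288 -> 258
RT 108: heading 258 -> 150
Final: pos=(8.652,-26.63), heading=150, 4 segment(s) drawn
Waypoints (5 total):
(0, 0)
(4.326, -13.315)
(0.309, -0.951)
(5.562, -17.119)
(8.652, -26.63)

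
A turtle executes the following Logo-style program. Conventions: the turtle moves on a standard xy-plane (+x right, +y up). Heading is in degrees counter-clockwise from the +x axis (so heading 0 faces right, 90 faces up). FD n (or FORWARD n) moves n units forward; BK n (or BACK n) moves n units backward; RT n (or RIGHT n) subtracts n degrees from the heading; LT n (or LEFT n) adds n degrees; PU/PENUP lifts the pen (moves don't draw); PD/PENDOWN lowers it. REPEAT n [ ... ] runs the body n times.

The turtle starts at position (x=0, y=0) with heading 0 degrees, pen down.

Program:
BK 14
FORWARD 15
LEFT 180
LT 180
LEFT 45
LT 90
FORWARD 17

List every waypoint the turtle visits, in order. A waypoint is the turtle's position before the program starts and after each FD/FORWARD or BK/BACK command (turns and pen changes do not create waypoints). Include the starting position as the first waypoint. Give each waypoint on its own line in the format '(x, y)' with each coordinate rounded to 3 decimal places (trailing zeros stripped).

Executing turtle program step by step:
Start: pos=(0,0), heading=0, pen down
BK 14: (0,0) -> (-14,0) [heading=0, draw]
FD 15: (-14,0) -> (1,0) [heading=0, draw]
LT 180: heading 0 -> 180
LT 180: heading 180 -> 0
LT 45: heading 0 -> 45
LT 90: heading 45 -> 135
FD 17: (1,0) -> (-11.021,12.021) [heading=135, draw]
Final: pos=(-11.021,12.021), heading=135, 3 segment(s) drawn
Waypoints (4 total):
(0, 0)
(-14, 0)
(1, 0)
(-11.021, 12.021)

Answer: (0, 0)
(-14, 0)
(1, 0)
(-11.021, 12.021)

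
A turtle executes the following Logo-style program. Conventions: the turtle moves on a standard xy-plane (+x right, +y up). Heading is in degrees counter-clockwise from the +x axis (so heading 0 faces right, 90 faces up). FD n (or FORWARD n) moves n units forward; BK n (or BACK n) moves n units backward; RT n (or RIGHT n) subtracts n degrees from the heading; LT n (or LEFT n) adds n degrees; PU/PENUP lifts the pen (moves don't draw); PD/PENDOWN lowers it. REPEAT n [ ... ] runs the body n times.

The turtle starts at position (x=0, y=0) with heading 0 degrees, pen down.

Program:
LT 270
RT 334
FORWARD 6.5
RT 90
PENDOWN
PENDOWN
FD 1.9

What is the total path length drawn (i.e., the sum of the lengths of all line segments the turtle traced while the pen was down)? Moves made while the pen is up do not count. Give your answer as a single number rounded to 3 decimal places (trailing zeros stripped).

Answer: 8.4

Derivation:
Executing turtle program step by step:
Start: pos=(0,0), heading=0, pen down
LT 270: heading 0 -> 270
RT 334: heading 270 -> 296
FD 6.5: (0,0) -> (2.849,-5.842) [heading=296, draw]
RT 90: heading 296 -> 206
PD: pen down
PD: pen down
FD 1.9: (2.849,-5.842) -> (1.142,-6.675) [heading=206, draw]
Final: pos=(1.142,-6.675), heading=206, 2 segment(s) drawn

Segment lengths:
  seg 1: (0,0) -> (2.849,-5.842), length = 6.5
  seg 2: (2.849,-5.842) -> (1.142,-6.675), length = 1.9
Total = 8.4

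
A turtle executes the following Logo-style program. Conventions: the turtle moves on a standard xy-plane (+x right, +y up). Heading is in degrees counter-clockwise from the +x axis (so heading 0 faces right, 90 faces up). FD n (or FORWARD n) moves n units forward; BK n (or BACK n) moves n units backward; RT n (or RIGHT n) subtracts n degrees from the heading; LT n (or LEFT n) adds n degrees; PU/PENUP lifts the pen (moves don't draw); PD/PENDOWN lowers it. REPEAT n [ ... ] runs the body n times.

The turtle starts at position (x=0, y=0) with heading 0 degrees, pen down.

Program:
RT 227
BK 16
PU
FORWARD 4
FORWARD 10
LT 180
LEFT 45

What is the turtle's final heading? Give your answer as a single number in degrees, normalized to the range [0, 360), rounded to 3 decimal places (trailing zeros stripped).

Answer: 358

Derivation:
Executing turtle program step by step:
Start: pos=(0,0), heading=0, pen down
RT 227: heading 0 -> 133
BK 16: (0,0) -> (10.912,-11.702) [heading=133, draw]
PU: pen up
FD 4: (10.912,-11.702) -> (8.184,-8.776) [heading=133, move]
FD 10: (8.184,-8.776) -> (1.364,-1.463) [heading=133, move]
LT 180: heading 133 -> 313
LT 45: heading 313 -> 358
Final: pos=(1.364,-1.463), heading=358, 1 segment(s) drawn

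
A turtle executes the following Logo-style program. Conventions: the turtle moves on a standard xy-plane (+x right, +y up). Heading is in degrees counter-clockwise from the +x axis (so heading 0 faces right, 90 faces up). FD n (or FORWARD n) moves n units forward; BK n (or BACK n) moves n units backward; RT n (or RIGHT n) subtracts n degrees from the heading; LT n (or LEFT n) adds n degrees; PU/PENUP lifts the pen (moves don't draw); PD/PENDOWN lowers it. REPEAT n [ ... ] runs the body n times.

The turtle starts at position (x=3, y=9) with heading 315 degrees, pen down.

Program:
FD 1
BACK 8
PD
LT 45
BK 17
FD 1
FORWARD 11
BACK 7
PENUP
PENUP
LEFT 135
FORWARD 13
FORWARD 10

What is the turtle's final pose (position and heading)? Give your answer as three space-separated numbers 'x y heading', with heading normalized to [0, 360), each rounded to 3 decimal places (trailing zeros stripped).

Executing turtle program step by step:
Start: pos=(3,9), heading=315, pen down
FD 1: (3,9) -> (3.707,8.293) [heading=315, draw]
BK 8: (3.707,8.293) -> (-1.95,13.95) [heading=315, draw]
PD: pen down
LT 45: heading 315 -> 0
BK 17: (-1.95,13.95) -> (-18.95,13.95) [heading=0, draw]
FD 1: (-18.95,13.95) -> (-17.95,13.95) [heading=0, draw]
FD 11: (-17.95,13.95) -> (-6.95,13.95) [heading=0, draw]
BK 7: (-6.95,13.95) -> (-13.95,13.95) [heading=0, draw]
PU: pen up
PU: pen up
LT 135: heading 0 -> 135
FD 13: (-13.95,13.95) -> (-23.142,23.142) [heading=135, move]
FD 10: (-23.142,23.142) -> (-30.213,30.213) [heading=135, move]
Final: pos=(-30.213,30.213), heading=135, 6 segment(s) drawn

Answer: -30.213 30.213 135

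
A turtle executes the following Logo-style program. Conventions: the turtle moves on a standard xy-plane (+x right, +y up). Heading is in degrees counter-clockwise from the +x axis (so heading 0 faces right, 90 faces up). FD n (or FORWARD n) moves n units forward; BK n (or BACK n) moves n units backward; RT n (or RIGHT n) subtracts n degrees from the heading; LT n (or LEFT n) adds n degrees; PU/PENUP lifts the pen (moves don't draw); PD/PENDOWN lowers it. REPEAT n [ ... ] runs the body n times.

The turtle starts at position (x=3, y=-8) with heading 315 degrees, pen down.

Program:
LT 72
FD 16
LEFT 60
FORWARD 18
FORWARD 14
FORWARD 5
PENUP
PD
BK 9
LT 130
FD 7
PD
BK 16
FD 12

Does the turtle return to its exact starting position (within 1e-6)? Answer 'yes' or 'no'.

Answer: no

Derivation:
Executing turtle program step by step:
Start: pos=(3,-8), heading=315, pen down
LT 72: heading 315 -> 27
FD 16: (3,-8) -> (17.256,-0.736) [heading=27, draw]
LT 60: heading 27 -> 87
FD 18: (17.256,-0.736) -> (18.198,17.239) [heading=87, draw]
FD 14: (18.198,17.239) -> (18.931,31.22) [heading=87, draw]
FD 5: (18.931,31.22) -> (19.193,36.213) [heading=87, draw]
PU: pen up
PD: pen down
BK 9: (19.193,36.213) -> (18.722,27.225) [heading=87, draw]
LT 130: heading 87 -> 217
FD 7: (18.722,27.225) -> (13.131,23.013) [heading=217, draw]
PD: pen down
BK 16: (13.131,23.013) -> (25.909,32.642) [heading=217, draw]
FD 12: (25.909,32.642) -> (16.326,25.42) [heading=217, draw]
Final: pos=(16.326,25.42), heading=217, 8 segment(s) drawn

Start position: (3, -8)
Final position: (16.326, 25.42)
Distance = 35.979; >= 1e-6 -> NOT closed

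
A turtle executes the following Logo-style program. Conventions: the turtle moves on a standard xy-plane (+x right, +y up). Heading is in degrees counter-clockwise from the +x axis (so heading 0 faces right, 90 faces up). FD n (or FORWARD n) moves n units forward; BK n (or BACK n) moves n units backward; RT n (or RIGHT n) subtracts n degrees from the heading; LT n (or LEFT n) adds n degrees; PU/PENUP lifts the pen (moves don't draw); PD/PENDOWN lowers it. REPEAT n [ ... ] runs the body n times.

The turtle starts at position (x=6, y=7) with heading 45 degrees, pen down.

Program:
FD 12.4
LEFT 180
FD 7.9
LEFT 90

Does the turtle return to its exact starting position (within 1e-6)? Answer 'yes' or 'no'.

Executing turtle program step by step:
Start: pos=(6,7), heading=45, pen down
FD 12.4: (6,7) -> (14.768,15.768) [heading=45, draw]
LT 180: heading 45 -> 225
FD 7.9: (14.768,15.768) -> (9.182,10.182) [heading=225, draw]
LT 90: heading 225 -> 315
Final: pos=(9.182,10.182), heading=315, 2 segment(s) drawn

Start position: (6, 7)
Final position: (9.182, 10.182)
Distance = 4.5; >= 1e-6 -> NOT closed

Answer: no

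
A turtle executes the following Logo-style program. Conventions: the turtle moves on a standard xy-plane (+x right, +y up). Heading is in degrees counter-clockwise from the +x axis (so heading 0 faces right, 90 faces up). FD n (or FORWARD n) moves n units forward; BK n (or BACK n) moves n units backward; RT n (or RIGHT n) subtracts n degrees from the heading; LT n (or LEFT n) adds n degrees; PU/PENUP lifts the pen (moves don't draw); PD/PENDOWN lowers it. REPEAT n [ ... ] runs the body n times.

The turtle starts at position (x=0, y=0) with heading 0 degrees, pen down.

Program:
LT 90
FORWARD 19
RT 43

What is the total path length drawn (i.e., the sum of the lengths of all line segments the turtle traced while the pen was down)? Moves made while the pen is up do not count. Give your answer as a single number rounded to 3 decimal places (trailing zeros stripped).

Answer: 19

Derivation:
Executing turtle program step by step:
Start: pos=(0,0), heading=0, pen down
LT 90: heading 0 -> 90
FD 19: (0,0) -> (0,19) [heading=90, draw]
RT 43: heading 90 -> 47
Final: pos=(0,19), heading=47, 1 segment(s) drawn

Segment lengths:
  seg 1: (0,0) -> (0,19), length = 19
Total = 19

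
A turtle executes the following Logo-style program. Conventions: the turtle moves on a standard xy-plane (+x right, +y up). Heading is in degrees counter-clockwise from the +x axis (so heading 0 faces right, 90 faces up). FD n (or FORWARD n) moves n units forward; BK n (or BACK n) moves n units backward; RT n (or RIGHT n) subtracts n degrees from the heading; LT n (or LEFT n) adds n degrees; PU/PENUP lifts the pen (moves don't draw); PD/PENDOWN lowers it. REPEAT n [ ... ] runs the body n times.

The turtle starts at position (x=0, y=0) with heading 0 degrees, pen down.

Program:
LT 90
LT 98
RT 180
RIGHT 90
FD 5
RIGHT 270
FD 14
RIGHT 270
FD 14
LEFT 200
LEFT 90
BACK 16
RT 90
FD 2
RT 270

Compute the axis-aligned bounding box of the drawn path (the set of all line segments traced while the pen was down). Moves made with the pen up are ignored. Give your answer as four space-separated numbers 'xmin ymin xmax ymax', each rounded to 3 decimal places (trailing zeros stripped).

Executing turtle program step by step:
Start: pos=(0,0), heading=0, pen down
LT 90: heading 0 -> 90
LT 98: heading 90 -> 188
RT 180: heading 188 -> 8
RT 90: heading 8 -> 278
FD 5: (0,0) -> (0.696,-4.951) [heading=278, draw]
RT 270: heading 278 -> 8
FD 14: (0.696,-4.951) -> (14.56,-3.003) [heading=8, draw]
RT 270: heading 8 -> 98
FD 14: (14.56,-3.003) -> (12.611,10.861) [heading=98, draw]
LT 200: heading 98 -> 298
LT 90: heading 298 -> 28
BK 16: (12.611,10.861) -> (-1.516,3.349) [heading=28, draw]
RT 90: heading 28 -> 298
FD 2: (-1.516,3.349) -> (-0.577,1.583) [heading=298, draw]
RT 270: heading 298 -> 28
Final: pos=(-0.577,1.583), heading=28, 5 segment(s) drawn

Segment endpoints: x in {-1.516, -0.577, 0, 0.696, 12.611, 14.56}, y in {-4.951, -3.003, 0, 1.583, 3.349, 10.861}
xmin=-1.516, ymin=-4.951, xmax=14.56, ymax=10.861

Answer: -1.516 -4.951 14.56 10.861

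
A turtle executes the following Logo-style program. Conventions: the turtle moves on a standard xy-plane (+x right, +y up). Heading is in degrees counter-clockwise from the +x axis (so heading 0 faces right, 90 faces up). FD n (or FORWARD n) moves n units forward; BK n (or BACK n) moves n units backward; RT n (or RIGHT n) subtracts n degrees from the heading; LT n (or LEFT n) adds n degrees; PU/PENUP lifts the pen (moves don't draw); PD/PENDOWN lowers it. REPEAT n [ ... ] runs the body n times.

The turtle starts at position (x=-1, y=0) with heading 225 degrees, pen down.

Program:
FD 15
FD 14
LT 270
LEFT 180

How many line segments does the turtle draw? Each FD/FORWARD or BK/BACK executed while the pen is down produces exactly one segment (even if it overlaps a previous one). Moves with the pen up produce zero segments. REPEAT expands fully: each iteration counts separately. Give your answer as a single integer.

Executing turtle program step by step:
Start: pos=(-1,0), heading=225, pen down
FD 15: (-1,0) -> (-11.607,-10.607) [heading=225, draw]
FD 14: (-11.607,-10.607) -> (-21.506,-20.506) [heading=225, draw]
LT 270: heading 225 -> 135
LT 180: heading 135 -> 315
Final: pos=(-21.506,-20.506), heading=315, 2 segment(s) drawn
Segments drawn: 2

Answer: 2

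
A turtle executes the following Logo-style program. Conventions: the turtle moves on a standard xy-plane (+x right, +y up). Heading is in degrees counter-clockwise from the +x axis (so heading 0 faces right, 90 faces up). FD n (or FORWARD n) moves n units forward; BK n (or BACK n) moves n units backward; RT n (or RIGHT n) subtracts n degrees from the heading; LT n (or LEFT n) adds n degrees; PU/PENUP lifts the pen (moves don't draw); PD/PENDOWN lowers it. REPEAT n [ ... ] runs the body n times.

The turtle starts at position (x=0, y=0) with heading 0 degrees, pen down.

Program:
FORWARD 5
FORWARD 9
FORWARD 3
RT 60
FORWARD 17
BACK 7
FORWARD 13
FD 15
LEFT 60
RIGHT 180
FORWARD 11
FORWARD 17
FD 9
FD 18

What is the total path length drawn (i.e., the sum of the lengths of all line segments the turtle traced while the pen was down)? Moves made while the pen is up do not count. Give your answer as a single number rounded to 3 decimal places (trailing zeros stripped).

Executing turtle program step by step:
Start: pos=(0,0), heading=0, pen down
FD 5: (0,0) -> (5,0) [heading=0, draw]
FD 9: (5,0) -> (14,0) [heading=0, draw]
FD 3: (14,0) -> (17,0) [heading=0, draw]
RT 60: heading 0 -> 300
FD 17: (17,0) -> (25.5,-14.722) [heading=300, draw]
BK 7: (25.5,-14.722) -> (22,-8.66) [heading=300, draw]
FD 13: (22,-8.66) -> (28.5,-19.919) [heading=300, draw]
FD 15: (28.5,-19.919) -> (36,-32.909) [heading=300, draw]
LT 60: heading 300 -> 0
RT 180: heading 0 -> 180
FD 11: (36,-32.909) -> (25,-32.909) [heading=180, draw]
FD 17: (25,-32.909) -> (8,-32.909) [heading=180, draw]
FD 9: (8,-32.909) -> (-1,-32.909) [heading=180, draw]
FD 18: (-1,-32.909) -> (-19,-32.909) [heading=180, draw]
Final: pos=(-19,-32.909), heading=180, 11 segment(s) drawn

Segment lengths:
  seg 1: (0,0) -> (5,0), length = 5
  seg 2: (5,0) -> (14,0), length = 9
  seg 3: (14,0) -> (17,0), length = 3
  seg 4: (17,0) -> (25.5,-14.722), length = 17
  seg 5: (25.5,-14.722) -> (22,-8.66), length = 7
  seg 6: (22,-8.66) -> (28.5,-19.919), length = 13
  seg 7: (28.5,-19.919) -> (36,-32.909), length = 15
  seg 8: (36,-32.909) -> (25,-32.909), length = 11
  seg 9: (25,-32.909) -> (8,-32.909), length = 17
  seg 10: (8,-32.909) -> (-1,-32.909), length = 9
  seg 11: (-1,-32.909) -> (-19,-32.909), length = 18
Total = 124

Answer: 124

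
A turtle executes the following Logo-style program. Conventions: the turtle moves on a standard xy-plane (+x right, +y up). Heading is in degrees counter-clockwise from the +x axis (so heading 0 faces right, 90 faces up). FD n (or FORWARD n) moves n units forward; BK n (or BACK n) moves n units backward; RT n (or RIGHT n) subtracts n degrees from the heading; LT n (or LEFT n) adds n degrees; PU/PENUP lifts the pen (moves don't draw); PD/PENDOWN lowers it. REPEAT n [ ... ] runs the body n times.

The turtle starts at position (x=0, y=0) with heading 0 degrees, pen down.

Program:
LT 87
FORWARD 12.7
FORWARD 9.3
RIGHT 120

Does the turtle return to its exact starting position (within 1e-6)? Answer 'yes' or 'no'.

Answer: no

Derivation:
Executing turtle program step by step:
Start: pos=(0,0), heading=0, pen down
LT 87: heading 0 -> 87
FD 12.7: (0,0) -> (0.665,12.683) [heading=87, draw]
FD 9.3: (0.665,12.683) -> (1.151,21.97) [heading=87, draw]
RT 120: heading 87 -> 327
Final: pos=(1.151,21.97), heading=327, 2 segment(s) drawn

Start position: (0, 0)
Final position: (1.151, 21.97)
Distance = 22; >= 1e-6 -> NOT closed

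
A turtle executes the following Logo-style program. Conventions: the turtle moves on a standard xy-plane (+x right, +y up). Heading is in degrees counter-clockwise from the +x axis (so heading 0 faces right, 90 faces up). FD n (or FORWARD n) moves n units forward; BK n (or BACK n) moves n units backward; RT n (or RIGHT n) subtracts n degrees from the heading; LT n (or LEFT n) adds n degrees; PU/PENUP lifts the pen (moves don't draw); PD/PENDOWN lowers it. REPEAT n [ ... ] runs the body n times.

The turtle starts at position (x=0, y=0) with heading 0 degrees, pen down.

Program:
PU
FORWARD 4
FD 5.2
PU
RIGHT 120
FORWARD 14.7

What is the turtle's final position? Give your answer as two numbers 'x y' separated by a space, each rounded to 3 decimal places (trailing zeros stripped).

Answer: 1.85 -12.731

Derivation:
Executing turtle program step by step:
Start: pos=(0,0), heading=0, pen down
PU: pen up
FD 4: (0,0) -> (4,0) [heading=0, move]
FD 5.2: (4,0) -> (9.2,0) [heading=0, move]
PU: pen up
RT 120: heading 0 -> 240
FD 14.7: (9.2,0) -> (1.85,-12.731) [heading=240, move]
Final: pos=(1.85,-12.731), heading=240, 0 segment(s) drawn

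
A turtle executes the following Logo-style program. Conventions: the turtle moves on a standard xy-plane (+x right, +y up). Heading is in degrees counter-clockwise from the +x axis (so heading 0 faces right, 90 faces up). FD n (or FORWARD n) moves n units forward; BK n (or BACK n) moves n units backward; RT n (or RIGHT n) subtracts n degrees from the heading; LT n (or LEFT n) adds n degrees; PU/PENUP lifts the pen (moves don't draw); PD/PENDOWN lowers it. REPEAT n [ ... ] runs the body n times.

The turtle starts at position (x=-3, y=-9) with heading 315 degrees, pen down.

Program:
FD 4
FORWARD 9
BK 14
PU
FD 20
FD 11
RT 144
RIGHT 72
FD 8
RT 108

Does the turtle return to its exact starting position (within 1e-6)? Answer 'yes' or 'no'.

Answer: no

Derivation:
Executing turtle program step by step:
Start: pos=(-3,-9), heading=315, pen down
FD 4: (-3,-9) -> (-0.172,-11.828) [heading=315, draw]
FD 9: (-0.172,-11.828) -> (6.192,-18.192) [heading=315, draw]
BK 14: (6.192,-18.192) -> (-3.707,-8.293) [heading=315, draw]
PU: pen up
FD 20: (-3.707,-8.293) -> (10.435,-22.435) [heading=315, move]
FD 11: (10.435,-22.435) -> (18.213,-30.213) [heading=315, move]
RT 144: heading 315 -> 171
RT 72: heading 171 -> 99
FD 8: (18.213,-30.213) -> (16.962,-22.312) [heading=99, move]
RT 108: heading 99 -> 351
Final: pos=(16.962,-22.312), heading=351, 3 segment(s) drawn

Start position: (-3, -9)
Final position: (16.962, -22.312)
Distance = 23.993; >= 1e-6 -> NOT closed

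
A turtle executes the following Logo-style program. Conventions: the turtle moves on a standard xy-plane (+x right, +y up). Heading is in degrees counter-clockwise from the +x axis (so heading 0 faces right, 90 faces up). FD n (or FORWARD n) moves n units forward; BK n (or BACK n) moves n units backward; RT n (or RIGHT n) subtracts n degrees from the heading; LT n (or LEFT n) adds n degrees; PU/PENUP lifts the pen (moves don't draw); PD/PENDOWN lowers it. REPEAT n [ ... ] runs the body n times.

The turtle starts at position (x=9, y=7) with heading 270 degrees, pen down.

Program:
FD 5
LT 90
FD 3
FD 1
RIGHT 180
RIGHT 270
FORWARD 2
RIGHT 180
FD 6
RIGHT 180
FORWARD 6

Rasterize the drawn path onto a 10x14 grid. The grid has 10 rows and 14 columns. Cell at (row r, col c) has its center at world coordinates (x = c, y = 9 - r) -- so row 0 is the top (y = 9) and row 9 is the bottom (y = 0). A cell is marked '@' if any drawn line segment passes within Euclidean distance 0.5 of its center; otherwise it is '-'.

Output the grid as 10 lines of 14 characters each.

Segment 0: (9,7) -> (9,2)
Segment 1: (9,2) -> (12,2)
Segment 2: (12,2) -> (13,2)
Segment 3: (13,2) -> (13,-0)
Segment 4: (13,-0) -> (13,6)
Segment 5: (13,6) -> (13,-0)

Answer: --------------
--------------
---------@----
---------@---@
---------@---@
---------@---@
---------@---@
---------@@@@@
-------------@
-------------@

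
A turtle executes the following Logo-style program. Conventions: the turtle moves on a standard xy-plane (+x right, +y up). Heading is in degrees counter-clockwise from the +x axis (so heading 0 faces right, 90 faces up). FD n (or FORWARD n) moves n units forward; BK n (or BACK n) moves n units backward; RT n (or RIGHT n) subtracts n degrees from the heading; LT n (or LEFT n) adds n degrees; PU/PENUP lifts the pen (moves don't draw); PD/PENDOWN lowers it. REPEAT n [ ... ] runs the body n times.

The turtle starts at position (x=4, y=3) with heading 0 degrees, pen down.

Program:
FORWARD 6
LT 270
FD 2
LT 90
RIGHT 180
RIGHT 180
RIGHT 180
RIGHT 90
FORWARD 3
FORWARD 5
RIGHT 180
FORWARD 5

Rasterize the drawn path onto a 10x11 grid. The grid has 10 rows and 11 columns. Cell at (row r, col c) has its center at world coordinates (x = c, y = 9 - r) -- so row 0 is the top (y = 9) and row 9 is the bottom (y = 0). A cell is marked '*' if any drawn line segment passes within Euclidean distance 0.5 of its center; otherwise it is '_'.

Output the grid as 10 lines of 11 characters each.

Answer: __________*
__________*
__________*
__________*
__________*
__________*
____*******
__________*
__________*
___________

Derivation:
Segment 0: (4,3) -> (10,3)
Segment 1: (10,3) -> (10,1)
Segment 2: (10,1) -> (10,4)
Segment 3: (10,4) -> (10,9)
Segment 4: (10,9) -> (10,4)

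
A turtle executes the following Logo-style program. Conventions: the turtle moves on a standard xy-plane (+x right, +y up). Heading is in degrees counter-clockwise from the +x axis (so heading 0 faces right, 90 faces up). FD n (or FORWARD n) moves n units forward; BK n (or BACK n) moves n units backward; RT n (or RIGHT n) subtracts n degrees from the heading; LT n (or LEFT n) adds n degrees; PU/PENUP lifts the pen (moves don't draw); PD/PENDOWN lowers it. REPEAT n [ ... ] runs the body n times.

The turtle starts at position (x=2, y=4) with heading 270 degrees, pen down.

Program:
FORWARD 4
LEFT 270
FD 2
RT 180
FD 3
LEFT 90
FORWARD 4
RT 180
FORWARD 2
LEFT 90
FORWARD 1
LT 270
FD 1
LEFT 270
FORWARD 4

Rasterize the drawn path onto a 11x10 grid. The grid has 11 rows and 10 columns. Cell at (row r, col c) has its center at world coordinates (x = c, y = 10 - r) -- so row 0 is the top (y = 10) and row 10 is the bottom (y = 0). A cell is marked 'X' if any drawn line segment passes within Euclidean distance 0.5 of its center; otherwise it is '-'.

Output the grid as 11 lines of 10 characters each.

Segment 0: (2,4) -> (2,0)
Segment 1: (2,0) -> (-0,0)
Segment 2: (-0,0) -> (3,0)
Segment 3: (3,0) -> (3,4)
Segment 4: (3,4) -> (3,2)
Segment 5: (3,2) -> (4,2)
Segment 6: (4,2) -> (4,1)
Segment 7: (4,1) -> (-0,1)

Answer: ----------
----------
----------
----------
----------
----------
--XX------
--XX------
--XXX-----
XXXXX-----
XXXX------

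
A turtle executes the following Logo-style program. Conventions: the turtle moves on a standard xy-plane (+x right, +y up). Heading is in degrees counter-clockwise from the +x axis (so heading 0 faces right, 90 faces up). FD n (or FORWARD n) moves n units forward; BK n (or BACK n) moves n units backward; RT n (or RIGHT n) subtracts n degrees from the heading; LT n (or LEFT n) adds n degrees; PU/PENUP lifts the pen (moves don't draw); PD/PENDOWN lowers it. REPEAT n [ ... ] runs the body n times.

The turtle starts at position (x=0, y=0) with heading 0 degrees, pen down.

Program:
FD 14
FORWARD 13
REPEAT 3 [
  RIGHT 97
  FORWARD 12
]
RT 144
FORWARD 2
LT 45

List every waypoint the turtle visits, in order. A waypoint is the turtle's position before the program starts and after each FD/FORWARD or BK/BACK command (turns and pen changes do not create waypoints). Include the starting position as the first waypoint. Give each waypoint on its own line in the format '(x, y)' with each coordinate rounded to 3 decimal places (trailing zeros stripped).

Answer: (0, 0)
(14, 0)
(27, 0)
(25.538, -11.911)
(13.894, -9.007)
(18.194, 2.195)
(18.712, 0.264)

Derivation:
Executing turtle program step by step:
Start: pos=(0,0), heading=0, pen down
FD 14: (0,0) -> (14,0) [heading=0, draw]
FD 13: (14,0) -> (27,0) [heading=0, draw]
REPEAT 3 [
  -- iteration 1/3 --
  RT 97: heading 0 -> 263
  FD 12: (27,0) -> (25.538,-11.911) [heading=263, draw]
  -- iteration 2/3 --
  RT 97: heading 263 -> 166
  FD 12: (25.538,-11.911) -> (13.894,-9.007) [heading=166, draw]
  -- iteration 3/3 --
  RT 97: heading 166 -> 69
  FD 12: (13.894,-9.007) -> (18.194,2.195) [heading=69, draw]
]
RT 144: heading 69 -> 285
FD 2: (18.194,2.195) -> (18.712,0.264) [heading=285, draw]
LT 45: heading 285 -> 330
Final: pos=(18.712,0.264), heading=330, 6 segment(s) drawn
Waypoints (7 total):
(0, 0)
(14, 0)
(27, 0)
(25.538, -11.911)
(13.894, -9.007)
(18.194, 2.195)
(18.712, 0.264)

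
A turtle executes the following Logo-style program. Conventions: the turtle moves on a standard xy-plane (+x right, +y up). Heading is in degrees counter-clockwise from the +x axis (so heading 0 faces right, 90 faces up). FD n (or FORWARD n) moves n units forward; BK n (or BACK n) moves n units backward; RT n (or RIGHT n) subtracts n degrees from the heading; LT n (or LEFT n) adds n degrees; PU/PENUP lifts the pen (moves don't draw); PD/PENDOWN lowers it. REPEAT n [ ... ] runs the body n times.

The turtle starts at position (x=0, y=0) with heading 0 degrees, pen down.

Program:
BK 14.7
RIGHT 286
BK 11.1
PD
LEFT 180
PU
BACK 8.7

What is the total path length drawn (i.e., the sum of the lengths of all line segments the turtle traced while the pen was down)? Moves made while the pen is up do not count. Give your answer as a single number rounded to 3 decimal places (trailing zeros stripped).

Answer: 25.8

Derivation:
Executing turtle program step by step:
Start: pos=(0,0), heading=0, pen down
BK 14.7: (0,0) -> (-14.7,0) [heading=0, draw]
RT 286: heading 0 -> 74
BK 11.1: (-14.7,0) -> (-17.76,-10.67) [heading=74, draw]
PD: pen down
LT 180: heading 74 -> 254
PU: pen up
BK 8.7: (-17.76,-10.67) -> (-15.362,-2.307) [heading=254, move]
Final: pos=(-15.362,-2.307), heading=254, 2 segment(s) drawn

Segment lengths:
  seg 1: (0,0) -> (-14.7,0), length = 14.7
  seg 2: (-14.7,0) -> (-17.76,-10.67), length = 11.1
Total = 25.8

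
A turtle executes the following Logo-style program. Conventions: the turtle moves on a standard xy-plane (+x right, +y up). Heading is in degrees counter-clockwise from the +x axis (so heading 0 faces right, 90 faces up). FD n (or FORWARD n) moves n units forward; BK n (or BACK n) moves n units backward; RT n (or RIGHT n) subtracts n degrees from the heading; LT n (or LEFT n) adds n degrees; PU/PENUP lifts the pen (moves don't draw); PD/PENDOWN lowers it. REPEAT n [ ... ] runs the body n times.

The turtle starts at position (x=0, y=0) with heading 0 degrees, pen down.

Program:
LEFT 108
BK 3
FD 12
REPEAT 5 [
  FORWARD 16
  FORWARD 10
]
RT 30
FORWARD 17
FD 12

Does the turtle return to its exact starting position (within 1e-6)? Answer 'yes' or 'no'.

Answer: no

Derivation:
Executing turtle program step by step:
Start: pos=(0,0), heading=0, pen down
LT 108: heading 0 -> 108
BK 3: (0,0) -> (0.927,-2.853) [heading=108, draw]
FD 12: (0.927,-2.853) -> (-2.781,8.56) [heading=108, draw]
REPEAT 5 [
  -- iteration 1/5 --
  FD 16: (-2.781,8.56) -> (-7.725,23.776) [heading=108, draw]
  FD 10: (-7.725,23.776) -> (-10.816,33.287) [heading=108, draw]
  -- iteration 2/5 --
  FD 16: (-10.816,33.287) -> (-15.76,48.504) [heading=108, draw]
  FD 10: (-15.76,48.504) -> (-18.85,58.014) [heading=108, draw]
  -- iteration 3/5 --
  FD 16: (-18.85,58.014) -> (-23.794,73.231) [heading=108, draw]
  FD 10: (-23.794,73.231) -> (-26.884,82.742) [heading=108, draw]
  -- iteration 4/5 --
  FD 16: (-26.884,82.742) -> (-31.829,97.959) [heading=108, draw]
  FD 10: (-31.829,97.959) -> (-34.919,107.469) [heading=108, draw]
  -- iteration 5/5 --
  FD 16: (-34.919,107.469) -> (-39.863,122.686) [heading=108, draw]
  FD 10: (-39.863,122.686) -> (-42.953,132.197) [heading=108, draw]
]
RT 30: heading 108 -> 78
FD 17: (-42.953,132.197) -> (-39.419,148.825) [heading=78, draw]
FD 12: (-39.419,148.825) -> (-36.924,160.563) [heading=78, draw]
Final: pos=(-36.924,160.563), heading=78, 14 segment(s) drawn

Start position: (0, 0)
Final position: (-36.924, 160.563)
Distance = 164.754; >= 1e-6 -> NOT closed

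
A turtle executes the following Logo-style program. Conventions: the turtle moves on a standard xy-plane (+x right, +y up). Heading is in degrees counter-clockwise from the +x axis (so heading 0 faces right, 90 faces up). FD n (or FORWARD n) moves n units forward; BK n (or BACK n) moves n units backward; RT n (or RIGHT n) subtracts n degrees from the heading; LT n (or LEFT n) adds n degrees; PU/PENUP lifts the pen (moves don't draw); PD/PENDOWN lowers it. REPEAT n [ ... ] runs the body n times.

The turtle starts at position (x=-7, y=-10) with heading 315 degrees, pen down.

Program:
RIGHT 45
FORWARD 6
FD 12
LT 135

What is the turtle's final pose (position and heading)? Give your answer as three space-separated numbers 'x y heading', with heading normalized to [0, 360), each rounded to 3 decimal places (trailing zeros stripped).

Executing turtle program step by step:
Start: pos=(-7,-10), heading=315, pen down
RT 45: heading 315 -> 270
FD 6: (-7,-10) -> (-7,-16) [heading=270, draw]
FD 12: (-7,-16) -> (-7,-28) [heading=270, draw]
LT 135: heading 270 -> 45
Final: pos=(-7,-28), heading=45, 2 segment(s) drawn

Answer: -7 -28 45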